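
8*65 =520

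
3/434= 3/434 = 0.01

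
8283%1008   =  219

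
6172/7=881 + 5/7=881.71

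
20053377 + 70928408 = 90981785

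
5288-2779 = 2509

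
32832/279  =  3648/31=117.68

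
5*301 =1505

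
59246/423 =59246/423   =  140.06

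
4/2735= 4/2735 =0.00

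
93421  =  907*103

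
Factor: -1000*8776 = -8776000 = - 2^6*5^3*1097^1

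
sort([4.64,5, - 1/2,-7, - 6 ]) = [-7, - 6, - 1/2,4.64,5]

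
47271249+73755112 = 121026361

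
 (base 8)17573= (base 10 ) 8059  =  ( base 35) 6k9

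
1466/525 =1466/525=2.79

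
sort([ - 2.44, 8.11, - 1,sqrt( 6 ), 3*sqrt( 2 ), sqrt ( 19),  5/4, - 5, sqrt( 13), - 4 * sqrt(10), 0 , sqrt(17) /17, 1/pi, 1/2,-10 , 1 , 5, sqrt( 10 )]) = [ - 4* sqrt(10), - 10, - 5 , - 2.44, - 1,  0,sqrt( 17) /17, 1/pi,1/2 , 1,  5/4, sqrt( 6 ), sqrt( 10 ),sqrt( 13 ) , 3*  sqrt( 2),sqrt( 19 ),5, 8.11]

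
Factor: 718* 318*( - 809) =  - 184714116= - 2^2* 3^1*53^1* 359^1* 809^1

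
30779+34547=65326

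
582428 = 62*9394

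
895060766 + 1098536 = 896159302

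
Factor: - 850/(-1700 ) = 2^(-1 ) = 1/2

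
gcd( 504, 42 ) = 42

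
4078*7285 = 29708230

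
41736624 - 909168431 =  - 867431807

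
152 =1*152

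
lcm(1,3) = 3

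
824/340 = 2 + 36/85=2.42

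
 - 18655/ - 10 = 1865 + 1/2 = 1865.50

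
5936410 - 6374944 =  - 438534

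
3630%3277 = 353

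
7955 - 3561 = 4394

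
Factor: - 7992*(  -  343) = 2^3*3^3*7^3 * 37^1 = 2741256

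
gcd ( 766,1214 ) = 2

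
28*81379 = 2278612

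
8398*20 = 167960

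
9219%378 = 147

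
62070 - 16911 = 45159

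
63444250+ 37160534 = 100604784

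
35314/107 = 35314/107 = 330.04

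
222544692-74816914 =147727778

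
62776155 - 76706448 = -13930293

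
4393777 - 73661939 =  - 69268162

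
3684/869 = 3684/869 = 4.24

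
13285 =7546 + 5739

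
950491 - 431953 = 518538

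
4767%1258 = 993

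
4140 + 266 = 4406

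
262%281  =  262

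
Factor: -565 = -5^1*113^1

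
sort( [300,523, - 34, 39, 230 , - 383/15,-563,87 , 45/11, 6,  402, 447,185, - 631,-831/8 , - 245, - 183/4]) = [ - 631, - 563, - 245, - 831/8, - 183/4, - 34, - 383/15,45/11, 6,  39, 87, 185,230, 300, 402,447,523 ]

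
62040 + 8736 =70776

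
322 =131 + 191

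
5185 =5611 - 426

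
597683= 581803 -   -  15880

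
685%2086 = 685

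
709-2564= -1855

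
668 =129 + 539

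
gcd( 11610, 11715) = 15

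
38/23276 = 19/11638 = 0.00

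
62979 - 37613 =25366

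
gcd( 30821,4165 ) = 833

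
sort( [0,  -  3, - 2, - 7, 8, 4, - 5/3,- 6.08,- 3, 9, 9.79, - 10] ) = [ - 10, - 7, - 6.08,-3, - 3, - 2, - 5/3,0, 4,  8  ,  9,  9.79 ]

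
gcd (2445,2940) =15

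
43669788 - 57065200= -13395412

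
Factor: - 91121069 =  - 13^1*7009313^1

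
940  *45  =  42300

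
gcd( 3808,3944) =136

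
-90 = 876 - 966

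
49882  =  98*509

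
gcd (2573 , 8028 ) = 1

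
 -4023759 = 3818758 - 7842517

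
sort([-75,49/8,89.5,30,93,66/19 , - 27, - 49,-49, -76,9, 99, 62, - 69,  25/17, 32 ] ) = [ - 76, - 75, - 69, - 49,-49, - 27,25/17,  66/19 , 49/8, 9,30,32, 62,89.5, 93,99 ] 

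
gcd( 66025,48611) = 1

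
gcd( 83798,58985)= 1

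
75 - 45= 30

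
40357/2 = 40357/2=20178.50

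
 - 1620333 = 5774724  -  7395057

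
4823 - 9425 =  - 4602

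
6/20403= 2/6801= 0.00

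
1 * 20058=20058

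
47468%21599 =4270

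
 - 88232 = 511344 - 599576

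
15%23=15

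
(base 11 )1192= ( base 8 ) 3021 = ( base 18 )4E5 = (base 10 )1553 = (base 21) 3ak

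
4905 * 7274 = 35678970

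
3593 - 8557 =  - 4964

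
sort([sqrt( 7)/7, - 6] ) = [-6, sqrt (7)/7 ] 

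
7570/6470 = 1 + 110/647 = 1.17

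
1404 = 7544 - 6140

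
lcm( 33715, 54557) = 3000635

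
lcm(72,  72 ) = 72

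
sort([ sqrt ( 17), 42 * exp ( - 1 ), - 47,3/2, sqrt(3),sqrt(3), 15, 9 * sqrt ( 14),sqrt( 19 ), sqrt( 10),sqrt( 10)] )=[-47, 3/2,  sqrt( 3), sqrt(3), sqrt(10),sqrt( 10 ),sqrt(17 ), sqrt(19 ), 15, 42*exp( - 1), 9*sqrt( 14)]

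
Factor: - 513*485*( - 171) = 3^5*5^1*19^2*97^1 = 42545655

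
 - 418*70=- 29260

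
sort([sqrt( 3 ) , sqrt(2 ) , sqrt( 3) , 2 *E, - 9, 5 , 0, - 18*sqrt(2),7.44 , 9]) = [ - 18*sqrt( 2), - 9 , 0, sqrt ( 2),sqrt( 3 ), sqrt( 3 ),5,2*E, 7.44,9]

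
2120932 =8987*236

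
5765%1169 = 1089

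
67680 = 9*7520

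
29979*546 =16368534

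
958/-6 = -160 + 1/3 =-159.67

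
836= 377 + 459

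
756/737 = 756/737 = 1.03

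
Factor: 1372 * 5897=8090684 = 2^2 * 7^3 * 5897^1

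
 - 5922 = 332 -6254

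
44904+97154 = 142058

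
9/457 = 9/457 = 0.02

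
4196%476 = 388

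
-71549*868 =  -62104532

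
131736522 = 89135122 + 42601400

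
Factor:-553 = -7^1*79^1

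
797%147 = 62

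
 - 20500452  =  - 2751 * 7452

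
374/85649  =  374/85649 = 0.00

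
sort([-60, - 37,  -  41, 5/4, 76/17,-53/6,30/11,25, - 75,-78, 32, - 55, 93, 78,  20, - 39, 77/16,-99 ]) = [ - 99, - 78, - 75,-60, - 55, - 41, - 39, - 37,  -  53/6,5/4, 30/11, 76/17, 77/16, 20, 25,32,78, 93 ] 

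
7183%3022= 1139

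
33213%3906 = 1965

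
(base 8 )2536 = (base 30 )1FO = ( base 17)4ce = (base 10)1374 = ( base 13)819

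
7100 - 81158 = - 74058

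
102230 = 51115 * 2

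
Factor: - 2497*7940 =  - 19826180 =- 2^2*5^1* 11^1  *  227^1*397^1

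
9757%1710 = 1207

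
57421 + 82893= 140314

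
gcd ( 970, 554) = 2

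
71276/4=17819 = 17819.00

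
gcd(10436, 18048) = 4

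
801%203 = 192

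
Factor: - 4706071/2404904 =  -2^(- 3)*43^( - 1 )*607^1*6991^( - 1)*7753^1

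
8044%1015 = 939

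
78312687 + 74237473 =152550160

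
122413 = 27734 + 94679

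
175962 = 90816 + 85146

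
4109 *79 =324611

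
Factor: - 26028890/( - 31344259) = 2^1 * 5^1*107^ ( - 1) * 457^( - 1) *641^( - 1) *2602889^1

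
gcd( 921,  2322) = 3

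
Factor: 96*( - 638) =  - 2^6*3^1*11^1*29^1 = - 61248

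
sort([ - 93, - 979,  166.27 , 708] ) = [-979, - 93,166.27,  708] 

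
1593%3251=1593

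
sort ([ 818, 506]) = [ 506,818]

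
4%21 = 4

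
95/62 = 95/62 = 1.53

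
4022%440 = 62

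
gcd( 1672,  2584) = 152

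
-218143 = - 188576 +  - 29567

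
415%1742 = 415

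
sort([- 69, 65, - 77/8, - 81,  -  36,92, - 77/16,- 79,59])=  [ - 81, - 79, - 69, - 36, - 77/8,-77/16,59,65,92]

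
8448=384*22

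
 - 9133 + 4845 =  - 4288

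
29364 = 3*9788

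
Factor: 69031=69031^1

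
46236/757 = 46236/757 = 61.08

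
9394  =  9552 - 158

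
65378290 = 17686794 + 47691496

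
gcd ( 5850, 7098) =78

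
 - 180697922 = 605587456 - 786285378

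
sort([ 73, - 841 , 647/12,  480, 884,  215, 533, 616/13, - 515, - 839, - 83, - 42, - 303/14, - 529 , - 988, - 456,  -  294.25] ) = [ - 988, - 841, - 839 ,  -  529, - 515, - 456, - 294.25 , - 83, - 42, - 303/14,616/13, 647/12,73,  215,480,533,884] 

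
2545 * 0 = 0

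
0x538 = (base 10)1336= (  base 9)1744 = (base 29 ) 1H2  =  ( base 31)1c3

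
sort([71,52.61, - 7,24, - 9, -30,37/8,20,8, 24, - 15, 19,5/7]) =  [ - 30, - 15, - 9, - 7,5/7,37/8,8, 19, 20, 24, 24,  52.61, 71 ] 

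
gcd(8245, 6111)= 97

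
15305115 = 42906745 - 27601630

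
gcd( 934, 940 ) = 2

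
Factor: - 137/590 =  -2^( - 1 )*5^(-1) * 59^( - 1)*137^1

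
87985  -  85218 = 2767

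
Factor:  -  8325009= -3^2*7^1*11^1*41^1*293^1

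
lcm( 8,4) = 8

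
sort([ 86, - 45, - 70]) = [ - 70, - 45,86] 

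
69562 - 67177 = 2385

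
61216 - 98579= -37363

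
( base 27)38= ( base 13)6b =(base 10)89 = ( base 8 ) 131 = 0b1011001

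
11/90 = 11/90 = 0.12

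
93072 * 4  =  372288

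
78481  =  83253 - 4772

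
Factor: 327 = 3^1*109^1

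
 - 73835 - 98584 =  - 172419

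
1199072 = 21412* 56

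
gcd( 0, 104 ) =104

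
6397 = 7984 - 1587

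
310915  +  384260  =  695175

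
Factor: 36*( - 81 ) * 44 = - 2^4* 3^6*11^1 = -128304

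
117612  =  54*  2178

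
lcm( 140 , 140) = 140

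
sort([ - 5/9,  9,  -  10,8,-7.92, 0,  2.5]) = [-10,  -  7.92,-5/9,0  ,  2.5, 8,  9] 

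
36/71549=36/71549 = 0.00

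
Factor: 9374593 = 23^1*113^1 * 3607^1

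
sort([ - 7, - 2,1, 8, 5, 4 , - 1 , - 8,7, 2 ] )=[ - 8, - 7, - 2, - 1,  1,2, 4,  5,7,  8 ] 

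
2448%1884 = 564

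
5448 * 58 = 315984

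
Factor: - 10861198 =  - 2^1*17^2* 19^1*23^1*43^1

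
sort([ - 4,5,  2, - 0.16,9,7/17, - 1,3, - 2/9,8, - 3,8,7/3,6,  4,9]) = [-4,- 3, - 1, -2/9, - 0.16,7/17,2,7/3, 3,4, 5,6,8, 8, 9, 9]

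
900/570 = 30/19  =  1.58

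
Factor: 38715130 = 2^1*5^1*859^1*4507^1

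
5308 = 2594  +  2714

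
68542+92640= 161182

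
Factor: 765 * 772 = 590580 =2^2 * 3^2*5^1*17^1*193^1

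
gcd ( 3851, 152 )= 1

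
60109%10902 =5599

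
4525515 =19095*237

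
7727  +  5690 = 13417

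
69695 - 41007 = 28688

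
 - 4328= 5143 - 9471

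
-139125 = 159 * (-875)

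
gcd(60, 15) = 15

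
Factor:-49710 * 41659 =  - 2^1*3^1*5^1*1657^1 * 41659^1 = - 2070868890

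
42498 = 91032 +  - 48534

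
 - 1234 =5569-6803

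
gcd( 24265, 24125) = 5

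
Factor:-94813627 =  - 8741^1*10847^1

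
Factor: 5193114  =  2^1*3^1 *173^1*5003^1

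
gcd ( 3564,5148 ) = 396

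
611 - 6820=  - 6209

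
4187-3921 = 266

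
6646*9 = 59814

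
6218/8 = 3109/4=777.25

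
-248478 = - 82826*3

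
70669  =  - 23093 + 93762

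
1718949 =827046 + 891903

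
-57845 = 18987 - 76832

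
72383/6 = 12063 + 5/6 = 12063.83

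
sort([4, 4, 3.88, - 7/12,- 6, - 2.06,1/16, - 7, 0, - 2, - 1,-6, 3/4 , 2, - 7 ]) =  [ - 7,- 7, - 6, - 6, - 2.06,  -  2, - 1,-7/12, 0, 1/16 , 3/4, 2, 3.88,4, 4 ]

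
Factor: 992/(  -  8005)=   -  2^5*5^ ( - 1)*31^1*1601^ ( -1) 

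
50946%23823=3300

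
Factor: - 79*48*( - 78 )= 295776 = 2^5*3^2*13^1*79^1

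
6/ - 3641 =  - 1 + 3635/3641 = - 0.00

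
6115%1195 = 140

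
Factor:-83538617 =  - 83538617^1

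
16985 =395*43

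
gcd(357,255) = 51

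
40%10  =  0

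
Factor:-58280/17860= - 2^1*19^(-1 ) * 31^1 = -62/19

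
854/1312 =427/656 = 0.65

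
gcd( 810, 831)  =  3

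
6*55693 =334158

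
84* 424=35616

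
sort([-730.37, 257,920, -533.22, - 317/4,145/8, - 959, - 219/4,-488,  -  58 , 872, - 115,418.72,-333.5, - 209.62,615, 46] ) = [-959 , - 730.37, - 533.22, - 488, - 333.5, - 209.62,-115, - 317/4, - 58,  -  219/4,145/8, 46,257,418.72,615,872  ,  920] 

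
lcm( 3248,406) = 3248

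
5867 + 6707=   12574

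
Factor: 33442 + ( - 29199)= 4243^1  =  4243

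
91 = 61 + 30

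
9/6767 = 9/6767 =0.00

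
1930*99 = 191070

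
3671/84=43 + 59/84 = 43.70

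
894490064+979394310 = 1873884374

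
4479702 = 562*7971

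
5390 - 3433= 1957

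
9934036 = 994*9994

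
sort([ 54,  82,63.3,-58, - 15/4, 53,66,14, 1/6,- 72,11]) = [ - 72,-58,  -  15/4,  1/6, 11,14,53,54, 63.3, 66, 82 ] 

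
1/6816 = 1/6816 = 0.00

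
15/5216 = 15/5216 = 0.00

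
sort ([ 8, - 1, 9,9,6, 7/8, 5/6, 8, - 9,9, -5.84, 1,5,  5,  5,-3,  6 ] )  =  [ - 9,  -  5.84, - 3,-1, 5/6,  7/8, 1, 5,  5, 5 , 6, 6, 8, 8, 9, 9,9 ] 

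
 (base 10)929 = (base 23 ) 1h9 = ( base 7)2465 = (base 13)566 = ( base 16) 3A1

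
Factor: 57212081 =31^1*1845551^1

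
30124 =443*68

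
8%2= 0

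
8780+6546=15326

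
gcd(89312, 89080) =8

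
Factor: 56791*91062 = 5171502042 = 2^1* 3^2*7^2*19^1 * 61^1*5059^1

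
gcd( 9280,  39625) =5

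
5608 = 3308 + 2300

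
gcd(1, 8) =1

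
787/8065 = 787/8065 = 0.10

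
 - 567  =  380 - 947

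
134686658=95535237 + 39151421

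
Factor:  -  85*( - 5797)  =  5^1  *  11^1 * 17^2 * 31^1 = 492745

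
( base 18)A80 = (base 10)3384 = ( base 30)3MO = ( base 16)D38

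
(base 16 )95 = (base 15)9e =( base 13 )b6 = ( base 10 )149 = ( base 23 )6B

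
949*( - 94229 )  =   - 89423321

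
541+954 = 1495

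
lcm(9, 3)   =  9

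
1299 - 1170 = 129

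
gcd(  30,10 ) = 10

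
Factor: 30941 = 30941^1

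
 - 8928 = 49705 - 58633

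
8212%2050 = 12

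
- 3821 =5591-9412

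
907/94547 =907/94547 = 0.01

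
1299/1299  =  1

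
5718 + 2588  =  8306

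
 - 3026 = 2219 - 5245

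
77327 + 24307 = 101634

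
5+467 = 472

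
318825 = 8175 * 39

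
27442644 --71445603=98888247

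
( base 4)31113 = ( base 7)2331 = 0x357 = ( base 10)855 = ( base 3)1011200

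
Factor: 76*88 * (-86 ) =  - 575168 = - 2^6*11^1*19^1 * 43^1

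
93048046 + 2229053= 95277099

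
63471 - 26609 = 36862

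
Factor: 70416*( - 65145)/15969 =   -  2^4*3^3*5^1 * 43^1* 101^1*163^1 * 5323^ ( - 1)=- 1529083440/5323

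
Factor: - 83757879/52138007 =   -  3^2*1013^1 * 2909^( - 1 )*9187^1*17923^( -1) 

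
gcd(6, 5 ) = 1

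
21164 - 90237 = -69073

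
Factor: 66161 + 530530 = 3^2*167^1*397^1 = 596691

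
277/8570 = 277/8570 = 0.03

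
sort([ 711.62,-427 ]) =[ - 427,711.62 ]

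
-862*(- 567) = 488754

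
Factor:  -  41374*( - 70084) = 2^3*7^1 * 137^1 * 151^1*2503^1  =  2899655416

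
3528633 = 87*40559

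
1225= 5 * 245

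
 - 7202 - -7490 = 288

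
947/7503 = 947/7503  =  0.13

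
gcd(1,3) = 1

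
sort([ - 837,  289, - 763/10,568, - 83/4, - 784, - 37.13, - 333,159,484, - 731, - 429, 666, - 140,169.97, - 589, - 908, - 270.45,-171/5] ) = [ - 908,  -  837, - 784,- 731, - 589, - 429 , - 333, -270.45,-140, - 763/10, - 37.13, - 171/5, - 83/4, 159,169.97,289,484, 568,666]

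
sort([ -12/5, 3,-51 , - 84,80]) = [ -84, - 51, - 12/5, 3, 80]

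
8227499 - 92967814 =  -84740315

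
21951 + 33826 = 55777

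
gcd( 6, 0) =6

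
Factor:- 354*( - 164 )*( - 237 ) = -13759272 = - 2^3* 3^2*41^1*59^1*79^1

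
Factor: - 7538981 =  - 479^1 * 15739^1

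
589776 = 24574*24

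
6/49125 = 2/16375 = 0.00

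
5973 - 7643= - 1670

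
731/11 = 66 + 5/11 = 66.45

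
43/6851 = 43/6851 = 0.01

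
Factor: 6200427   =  3^1*17^1*121577^1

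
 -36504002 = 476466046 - 512970048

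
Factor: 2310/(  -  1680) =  - 11/8 = - 2^ (-3)*11^1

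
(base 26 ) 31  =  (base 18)47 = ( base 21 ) 3g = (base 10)79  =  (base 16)4F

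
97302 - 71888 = 25414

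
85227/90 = 946 + 29/30=946.97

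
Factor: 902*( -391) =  - 352682 = - 2^1 * 11^1 * 17^1 * 23^1*41^1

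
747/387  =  1+40/43 = 1.93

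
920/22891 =920/22891 = 0.04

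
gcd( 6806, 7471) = 1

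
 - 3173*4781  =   - 15170113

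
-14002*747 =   -  10459494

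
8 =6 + 2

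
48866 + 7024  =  55890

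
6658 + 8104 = 14762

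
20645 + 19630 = 40275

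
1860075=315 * 5905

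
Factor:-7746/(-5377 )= 2^1 * 3^1*19^(  -  1)*283^( - 1)*1291^1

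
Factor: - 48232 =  - 2^3 *6029^1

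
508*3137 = 1593596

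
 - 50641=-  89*569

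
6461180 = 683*9460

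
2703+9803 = 12506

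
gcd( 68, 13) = 1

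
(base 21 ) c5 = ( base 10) 257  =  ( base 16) 101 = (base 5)2012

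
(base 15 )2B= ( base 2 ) 101001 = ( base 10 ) 41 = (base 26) 1F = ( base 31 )1A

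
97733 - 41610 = 56123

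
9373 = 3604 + 5769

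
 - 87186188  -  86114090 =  - 173300278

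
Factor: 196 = 2^2*7^2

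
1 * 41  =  41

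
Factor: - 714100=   -2^2*5^2*37^1 * 193^1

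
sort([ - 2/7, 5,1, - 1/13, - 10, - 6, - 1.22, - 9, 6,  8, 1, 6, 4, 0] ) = [ - 10 , - 9, - 6,  -  1.22,- 2/7, - 1/13,  0, 1,  1, 4, 5, 6, 6, 8] 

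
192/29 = 192/29 = 6.62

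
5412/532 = 1353/133 = 10.17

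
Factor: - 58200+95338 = 2^1*31^1*599^1 = 37138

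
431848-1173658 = -741810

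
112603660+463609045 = 576212705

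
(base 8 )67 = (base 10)55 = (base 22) 2b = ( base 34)1L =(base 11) 50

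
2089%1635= 454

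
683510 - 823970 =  - 140460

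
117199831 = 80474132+36725699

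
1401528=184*7617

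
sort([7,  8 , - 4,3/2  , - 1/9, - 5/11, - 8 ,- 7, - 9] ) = [ - 9, - 8, - 7 , - 4, - 5/11 , - 1/9,3/2, 7, 8] 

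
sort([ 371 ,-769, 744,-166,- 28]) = [ - 769 , - 166, - 28,371,744]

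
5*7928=39640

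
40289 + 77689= 117978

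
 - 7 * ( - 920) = 6440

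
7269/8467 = 7269/8467  =  0.86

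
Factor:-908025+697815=-210210 = -2^1* 3^1*5^1*7^2* 11^1 * 13^1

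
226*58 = 13108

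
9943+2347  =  12290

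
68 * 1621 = 110228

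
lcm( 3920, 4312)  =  43120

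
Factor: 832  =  2^6*13^1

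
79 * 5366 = 423914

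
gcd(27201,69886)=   1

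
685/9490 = 137/1898  =  0.07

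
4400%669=386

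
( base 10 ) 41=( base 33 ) 18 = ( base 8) 51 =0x29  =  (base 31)1a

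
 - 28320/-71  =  398 + 62/71  =  398.87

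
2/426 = 1/213 = 0.00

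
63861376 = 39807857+24053519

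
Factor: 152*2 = 304 = 2^4 * 19^1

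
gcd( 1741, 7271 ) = 1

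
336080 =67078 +269002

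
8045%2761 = 2523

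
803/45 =17+ 38/45= 17.84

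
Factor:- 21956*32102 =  - 704831512 = - 2^3*7^1*11^1*499^1*2293^1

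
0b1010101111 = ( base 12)493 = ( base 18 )223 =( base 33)KR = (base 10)687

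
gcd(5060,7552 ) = 4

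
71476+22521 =93997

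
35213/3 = 35213/3=11737.67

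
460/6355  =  92/1271 = 0.07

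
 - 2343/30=-79+ 9/10=-  78.10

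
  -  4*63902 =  - 255608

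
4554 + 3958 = 8512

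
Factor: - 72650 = -2^1*5^2*1453^1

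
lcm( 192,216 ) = 1728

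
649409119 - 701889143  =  - 52480024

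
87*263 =22881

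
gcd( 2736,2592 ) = 144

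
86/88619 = 86/88619 = 0.00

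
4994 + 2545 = 7539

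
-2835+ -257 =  - 3092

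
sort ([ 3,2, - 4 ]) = [  -  4,2, 3 ]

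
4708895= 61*77195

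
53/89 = 53/89  =  0.60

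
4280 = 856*5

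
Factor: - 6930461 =-6930461^1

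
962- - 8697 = 9659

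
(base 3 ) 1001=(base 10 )28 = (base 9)31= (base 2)11100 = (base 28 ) 10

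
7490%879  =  458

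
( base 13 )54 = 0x45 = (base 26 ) 2h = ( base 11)63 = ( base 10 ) 69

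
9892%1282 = 918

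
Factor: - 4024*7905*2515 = - 80001445800 =-  2^3*3^1*5^2*17^1*31^1*503^2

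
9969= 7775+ 2194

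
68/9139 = 68/9139 =0.01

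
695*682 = 473990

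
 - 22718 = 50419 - 73137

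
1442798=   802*1799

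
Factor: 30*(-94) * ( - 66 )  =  2^3*3^2  *  5^1*11^1*47^1 = 186120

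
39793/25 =1591+18/25 = 1591.72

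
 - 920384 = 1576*(-584)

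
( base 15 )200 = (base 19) 14d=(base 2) 111000010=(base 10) 450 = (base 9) 550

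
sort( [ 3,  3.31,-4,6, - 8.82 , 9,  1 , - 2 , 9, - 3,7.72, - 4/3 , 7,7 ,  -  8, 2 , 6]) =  [ - 8.82, - 8 , - 4, - 3, - 2, - 4/3, 1, 2,3,3.31, 6 , 6 , 7,7, 7.72,9,  9 ] 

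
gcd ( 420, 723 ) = 3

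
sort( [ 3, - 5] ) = [ - 5, 3] 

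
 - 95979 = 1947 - 97926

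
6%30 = 6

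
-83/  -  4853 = 83/4853 = 0.02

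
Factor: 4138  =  2^1*2069^1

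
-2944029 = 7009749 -9953778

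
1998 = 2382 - 384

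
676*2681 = 1812356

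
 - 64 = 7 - 71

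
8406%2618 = 552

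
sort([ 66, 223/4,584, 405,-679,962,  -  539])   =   [ - 679, - 539,  223/4, 66, 405,584,962]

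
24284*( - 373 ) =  - 9057932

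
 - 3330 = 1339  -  4669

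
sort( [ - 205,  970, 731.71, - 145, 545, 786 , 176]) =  [ - 205,-145, 176 , 545, 731.71, 786, 970 ] 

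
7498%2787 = 1924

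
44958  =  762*59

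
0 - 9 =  - 9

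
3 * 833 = 2499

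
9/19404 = 1/2156  =  0.00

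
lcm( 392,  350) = 9800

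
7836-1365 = 6471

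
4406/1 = 4406 = 4406.00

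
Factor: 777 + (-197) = 580 = 2^2*5^1*29^1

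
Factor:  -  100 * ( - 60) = 6000 = 2^4*3^1*5^3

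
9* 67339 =606051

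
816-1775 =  - 959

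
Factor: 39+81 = 120= 2^3*3^1*5^1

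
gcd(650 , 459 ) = 1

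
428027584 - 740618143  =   - 312590559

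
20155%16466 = 3689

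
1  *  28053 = 28053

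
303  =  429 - 126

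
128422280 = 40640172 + 87782108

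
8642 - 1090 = 7552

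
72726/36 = 2020+1/6 = 2020.17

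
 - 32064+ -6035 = -38099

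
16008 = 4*4002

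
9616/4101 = 2 + 1414/4101 = 2.34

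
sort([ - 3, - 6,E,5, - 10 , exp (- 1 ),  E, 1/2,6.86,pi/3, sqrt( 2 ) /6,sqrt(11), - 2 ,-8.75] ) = [ - 10, - 8.75, - 6, - 3, - 2 , sqrt( 2)/6,  exp( - 1)  ,  1/2,  pi/3,  E,E,sqrt ( 11),5, 6.86]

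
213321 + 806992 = 1020313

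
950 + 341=1291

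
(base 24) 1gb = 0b1111001011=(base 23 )1J5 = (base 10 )971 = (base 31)10a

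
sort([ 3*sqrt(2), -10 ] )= [ - 10, 3*sqrt( 2 ) ] 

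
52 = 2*26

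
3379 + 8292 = 11671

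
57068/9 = 57068/9 = 6340.89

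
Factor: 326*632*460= 94774720 = 2^6*5^1*23^1*79^1*163^1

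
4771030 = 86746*55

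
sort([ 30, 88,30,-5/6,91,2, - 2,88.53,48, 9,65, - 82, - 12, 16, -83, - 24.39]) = [-83, - 82,-24.39 , - 12, - 2, - 5/6, 2,  9,16,30, 30, 48,65,88 , 88.53, 91]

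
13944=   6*2324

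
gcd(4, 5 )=1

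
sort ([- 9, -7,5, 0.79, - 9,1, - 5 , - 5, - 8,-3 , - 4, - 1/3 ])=[ - 9,-9, - 8, -7, - 5,- 5, - 4, - 3, - 1/3,0.79,  1,  5] 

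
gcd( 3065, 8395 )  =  5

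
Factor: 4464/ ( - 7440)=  - 3^1*  5^( - 1) = -3/5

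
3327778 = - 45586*( - 73) 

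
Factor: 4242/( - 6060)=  - 7/10 = - 2^( - 1)*5^( - 1 )*7^1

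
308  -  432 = - 124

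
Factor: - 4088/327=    - 2^3*3^( - 1)*7^1*73^1 * 109^( - 1)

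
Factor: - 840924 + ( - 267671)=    - 1108595 = - 5^1*221719^1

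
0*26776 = 0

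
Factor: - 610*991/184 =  -302255/92 = - 2^(-2 )*5^1*23^( - 1)*61^1*991^1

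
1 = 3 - 2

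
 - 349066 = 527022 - 876088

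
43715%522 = 389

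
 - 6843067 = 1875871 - 8718938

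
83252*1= 83252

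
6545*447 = 2925615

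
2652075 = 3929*675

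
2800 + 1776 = 4576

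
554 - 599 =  - 45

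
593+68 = 661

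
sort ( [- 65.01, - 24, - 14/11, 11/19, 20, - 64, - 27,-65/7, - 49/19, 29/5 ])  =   [ - 65.01, - 64,-27, - 24,  -  65/7, - 49/19, - 14/11,11/19 , 29/5, 20] 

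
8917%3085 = 2747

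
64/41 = 64/41 = 1.56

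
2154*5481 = 11806074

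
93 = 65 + 28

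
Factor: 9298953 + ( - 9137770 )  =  161183 = 11^1*14653^1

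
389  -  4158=-3769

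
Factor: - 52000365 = -3^1*5^1*17^1 *61^1*3343^1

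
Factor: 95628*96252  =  9204386256 =2^4 * 3^2*13^2* 613^1 * 617^1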